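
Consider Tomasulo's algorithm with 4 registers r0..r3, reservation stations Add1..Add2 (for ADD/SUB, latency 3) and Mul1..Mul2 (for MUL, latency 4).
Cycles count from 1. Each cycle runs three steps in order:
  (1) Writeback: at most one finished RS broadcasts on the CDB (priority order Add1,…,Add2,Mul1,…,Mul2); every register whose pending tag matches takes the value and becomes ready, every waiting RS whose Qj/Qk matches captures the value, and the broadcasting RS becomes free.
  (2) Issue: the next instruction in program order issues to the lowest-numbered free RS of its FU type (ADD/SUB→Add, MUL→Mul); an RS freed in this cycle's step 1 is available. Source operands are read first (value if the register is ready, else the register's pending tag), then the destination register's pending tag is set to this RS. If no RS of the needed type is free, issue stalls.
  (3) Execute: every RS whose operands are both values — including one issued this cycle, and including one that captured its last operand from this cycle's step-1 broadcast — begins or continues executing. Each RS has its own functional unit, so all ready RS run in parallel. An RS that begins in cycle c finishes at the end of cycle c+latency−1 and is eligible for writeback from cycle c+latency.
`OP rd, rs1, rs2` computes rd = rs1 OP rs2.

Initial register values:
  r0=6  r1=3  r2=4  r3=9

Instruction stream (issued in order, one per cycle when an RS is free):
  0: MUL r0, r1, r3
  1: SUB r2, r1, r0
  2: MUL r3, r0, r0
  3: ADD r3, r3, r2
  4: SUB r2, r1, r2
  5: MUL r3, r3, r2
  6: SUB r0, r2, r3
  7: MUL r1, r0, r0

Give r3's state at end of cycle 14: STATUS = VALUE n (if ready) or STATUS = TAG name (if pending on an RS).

  c1: issue MUL r0<-Mul1  regs: r0:Mul1,r1:3,r2:4,r3:9
  c2: issue SUB r2<-Add1  regs: r0:Mul1,r1:3,r2:Add1,r3:9
  c3: issue MUL r3<-Mul2  regs: r0:Mul1,r1:3,r2:Add1,r3:Mul2
  c4: issue ADD r3<-Add2  regs: r0:Mul1,r1:3,r2:Add1,r3:Add2
  c5: CDB Mul1=27; stall  regs: r0:27,r1:3,r2:Add1,r3:Add2
  c6: stall  regs: r0:27,r1:3,r2:Add1,r3:Add2
  c7: stall  regs: r0:27,r1:3,r2:Add1,r3:Add2
  c8: CDB Add1=-24; issue SUB r2<-Add1  regs: r0:27,r1:3,r2:Add1,r3:Add2
  c9: CDB Mul2=729; issue MUL r3<-Mul1  regs: r0:27,r1:3,r2:Add1,r3:Mul1
  c10: stall  regs: r0:27,r1:3,r2:Add1,r3:Mul1
  c11: CDB Add1=27; issue SUB r0<-Add1  regs: r0:Add1,r1:3,r2:27,r3:Mul1
  c12: CDB Add2=705; issue MUL r1<-Mul2  regs: r0:Add1,r1:Mul2,r2:27,r3:Mul1
  c13: -  regs: r0:Add1,r1:Mul2,r2:27,r3:Mul1
  c14: -  regs: r0:Add1,r1:Mul2,r2:27,r3:Mul1

STATUS = TAG Mul1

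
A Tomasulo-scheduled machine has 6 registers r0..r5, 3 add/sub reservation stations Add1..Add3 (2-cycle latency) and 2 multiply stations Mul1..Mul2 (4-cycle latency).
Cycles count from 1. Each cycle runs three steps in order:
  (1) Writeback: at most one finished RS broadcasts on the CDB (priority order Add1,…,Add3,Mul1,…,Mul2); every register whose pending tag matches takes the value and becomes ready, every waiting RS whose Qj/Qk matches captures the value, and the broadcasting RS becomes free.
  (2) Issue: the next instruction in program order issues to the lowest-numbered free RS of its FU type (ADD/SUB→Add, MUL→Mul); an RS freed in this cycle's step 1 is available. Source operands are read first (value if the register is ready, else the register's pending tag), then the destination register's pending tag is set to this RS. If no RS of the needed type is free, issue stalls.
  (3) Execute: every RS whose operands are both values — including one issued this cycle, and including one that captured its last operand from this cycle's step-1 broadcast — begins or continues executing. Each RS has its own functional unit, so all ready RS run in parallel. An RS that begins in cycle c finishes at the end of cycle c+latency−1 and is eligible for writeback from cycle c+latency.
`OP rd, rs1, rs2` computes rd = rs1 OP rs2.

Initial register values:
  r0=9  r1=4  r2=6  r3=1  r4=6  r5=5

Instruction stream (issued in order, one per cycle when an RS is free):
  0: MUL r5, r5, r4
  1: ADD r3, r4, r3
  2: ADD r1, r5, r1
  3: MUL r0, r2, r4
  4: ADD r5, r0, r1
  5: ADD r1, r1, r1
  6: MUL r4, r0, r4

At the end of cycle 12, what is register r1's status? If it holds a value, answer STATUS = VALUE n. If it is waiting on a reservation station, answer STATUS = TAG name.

cycle 1: issue MUL r5<-Mul1 // r0:9,r1:4,r2:6,r3:1,r4:6,r5:Mul1
cycle 2: issue ADD r3<-Add1 // r0:9,r1:4,r2:6,r3:Add1,r4:6,r5:Mul1
cycle 3: issue ADD r1<-Add2 // r0:9,r1:Add2,r2:6,r3:Add1,r4:6,r5:Mul1
cycle 4: CDB Add1=7; issue MUL r0<-Mul2 // r0:Mul2,r1:Add2,r2:6,r3:7,r4:6,r5:Mul1
cycle 5: CDB Mul1=30; issue ADD r5<-Add1 // r0:Mul2,r1:Add2,r2:6,r3:7,r4:6,r5:Add1
cycle 6: issue ADD r1<-Add3 // r0:Mul2,r1:Add3,r2:6,r3:7,r4:6,r5:Add1
cycle 7: CDB Add2=34; issue MUL r4<-Mul1 // r0:Mul2,r1:Add3,r2:6,r3:7,r4:Mul1,r5:Add1
cycle 8: CDB Mul2=36 // r0:36,r1:Add3,r2:6,r3:7,r4:Mul1,r5:Add1
cycle 9: CDB Add3=68 // r0:36,r1:68,r2:6,r3:7,r4:Mul1,r5:Add1
cycle 10: CDB Add1=70 // r0:36,r1:68,r2:6,r3:7,r4:Mul1,r5:70
cycle 11: - // r0:36,r1:68,r2:6,r3:7,r4:Mul1,r5:70
cycle 12: CDB Mul1=216 // r0:36,r1:68,r2:6,r3:7,r4:216,r5:70

STATUS = VALUE 68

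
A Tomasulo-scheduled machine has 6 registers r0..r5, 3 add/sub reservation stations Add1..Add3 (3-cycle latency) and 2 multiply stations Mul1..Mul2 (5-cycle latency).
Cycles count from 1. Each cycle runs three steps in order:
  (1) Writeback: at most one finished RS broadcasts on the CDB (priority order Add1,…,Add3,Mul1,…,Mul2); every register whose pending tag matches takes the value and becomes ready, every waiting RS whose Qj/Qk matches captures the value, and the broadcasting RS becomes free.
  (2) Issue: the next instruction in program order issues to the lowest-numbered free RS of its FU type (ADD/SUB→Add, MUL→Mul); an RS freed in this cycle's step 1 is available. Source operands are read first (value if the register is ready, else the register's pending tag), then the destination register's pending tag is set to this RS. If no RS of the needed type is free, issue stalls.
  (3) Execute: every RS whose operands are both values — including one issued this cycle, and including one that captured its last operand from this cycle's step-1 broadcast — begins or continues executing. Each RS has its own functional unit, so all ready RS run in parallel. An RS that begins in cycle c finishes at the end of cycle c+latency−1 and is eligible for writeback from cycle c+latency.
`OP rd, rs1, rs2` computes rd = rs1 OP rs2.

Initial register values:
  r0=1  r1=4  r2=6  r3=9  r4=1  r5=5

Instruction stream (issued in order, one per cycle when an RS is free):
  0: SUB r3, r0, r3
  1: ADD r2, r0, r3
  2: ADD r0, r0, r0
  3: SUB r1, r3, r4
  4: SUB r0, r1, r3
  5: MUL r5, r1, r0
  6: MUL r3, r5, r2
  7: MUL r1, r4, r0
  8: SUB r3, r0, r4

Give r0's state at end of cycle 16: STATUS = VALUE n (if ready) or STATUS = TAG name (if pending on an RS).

STATUS = VALUE -1

c1: issue SUB r3<-Add1 | r0:1,r1:4,r2:6,r3:Add1,r4:1,r5:5
c2: issue ADD r2<-Add2 | r0:1,r1:4,r2:Add2,r3:Add1,r4:1,r5:5
c3: issue ADD r0<-Add3 | r0:Add3,r1:4,r2:Add2,r3:Add1,r4:1,r5:5
c4: CDB Add1=-8; issue SUB r1<-Add1 | r0:Add3,r1:Add1,r2:Add2,r3:-8,r4:1,r5:5
c5: stall | r0:Add3,r1:Add1,r2:Add2,r3:-8,r4:1,r5:5
c6: CDB Add3=2; issue SUB r0<-Add3 | r0:Add3,r1:Add1,r2:Add2,r3:-8,r4:1,r5:5
c7: CDB Add1=-9; issue MUL r5<-Mul1 | r0:Add3,r1:-9,r2:Add2,r3:-8,r4:1,r5:Mul1
c8: CDB Add2=-7; issue MUL r3<-Mul2 | r0:Add3,r1:-9,r2:-7,r3:Mul2,r4:1,r5:Mul1
c9: stall | r0:Add3,r1:-9,r2:-7,r3:Mul2,r4:1,r5:Mul1
c10: CDB Add3=-1; stall | r0:-1,r1:-9,r2:-7,r3:Mul2,r4:1,r5:Mul1
c11: stall | r0:-1,r1:-9,r2:-7,r3:Mul2,r4:1,r5:Mul1
c12: stall | r0:-1,r1:-9,r2:-7,r3:Mul2,r4:1,r5:Mul1
c13: stall | r0:-1,r1:-9,r2:-7,r3:Mul2,r4:1,r5:Mul1
c14: stall | r0:-1,r1:-9,r2:-7,r3:Mul2,r4:1,r5:Mul1
c15: CDB Mul1=9; issue MUL r1<-Mul1 | r0:-1,r1:Mul1,r2:-7,r3:Mul2,r4:1,r5:9
c16: issue SUB r3<-Add1 | r0:-1,r1:Mul1,r2:-7,r3:Add1,r4:1,r5:9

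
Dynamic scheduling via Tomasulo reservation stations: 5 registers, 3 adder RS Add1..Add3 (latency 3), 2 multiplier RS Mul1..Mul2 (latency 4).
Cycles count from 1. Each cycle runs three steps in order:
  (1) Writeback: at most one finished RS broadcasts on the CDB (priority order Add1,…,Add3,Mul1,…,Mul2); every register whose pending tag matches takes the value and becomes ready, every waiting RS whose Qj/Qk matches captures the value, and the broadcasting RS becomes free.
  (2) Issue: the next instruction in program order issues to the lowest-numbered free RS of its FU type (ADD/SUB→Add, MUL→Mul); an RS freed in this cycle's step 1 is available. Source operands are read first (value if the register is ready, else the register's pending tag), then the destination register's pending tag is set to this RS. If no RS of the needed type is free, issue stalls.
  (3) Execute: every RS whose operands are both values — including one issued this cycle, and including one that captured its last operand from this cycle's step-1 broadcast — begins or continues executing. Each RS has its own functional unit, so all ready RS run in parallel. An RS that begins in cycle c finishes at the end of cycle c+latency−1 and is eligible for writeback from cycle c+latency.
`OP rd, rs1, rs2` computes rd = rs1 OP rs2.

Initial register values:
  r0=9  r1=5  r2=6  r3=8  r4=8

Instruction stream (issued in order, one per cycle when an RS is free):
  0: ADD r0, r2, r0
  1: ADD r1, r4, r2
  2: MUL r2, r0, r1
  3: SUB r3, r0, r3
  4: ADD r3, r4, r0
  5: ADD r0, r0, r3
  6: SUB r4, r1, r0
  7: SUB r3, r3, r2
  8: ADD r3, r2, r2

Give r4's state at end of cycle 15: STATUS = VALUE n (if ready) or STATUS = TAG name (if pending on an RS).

cycle 1: issue ADD r0<-Add1 // r0:Add1,r1:5,r2:6,r3:8,r4:8
cycle 2: issue ADD r1<-Add2 // r0:Add1,r1:Add2,r2:6,r3:8,r4:8
cycle 3: issue MUL r2<-Mul1 // r0:Add1,r1:Add2,r2:Mul1,r3:8,r4:8
cycle 4: CDB Add1=15; issue SUB r3<-Add1 // r0:15,r1:Add2,r2:Mul1,r3:Add1,r4:8
cycle 5: CDB Add2=14; issue ADD r3<-Add2 // r0:15,r1:14,r2:Mul1,r3:Add2,r4:8
cycle 6: issue ADD r0<-Add3 // r0:Add3,r1:14,r2:Mul1,r3:Add2,r4:8
cycle 7: CDB Add1=7; issue SUB r4<-Add1 // r0:Add3,r1:14,r2:Mul1,r3:Add2,r4:Add1
cycle 8: CDB Add2=23; issue SUB r3<-Add2 // r0:Add3,r1:14,r2:Mul1,r3:Add2,r4:Add1
cycle 9: CDB Mul1=210; stall // r0:Add3,r1:14,r2:210,r3:Add2,r4:Add1
cycle 10: stall // r0:Add3,r1:14,r2:210,r3:Add2,r4:Add1
cycle 11: CDB Add3=38; issue ADD r3<-Add3 // r0:38,r1:14,r2:210,r3:Add3,r4:Add1
cycle 12: CDB Add2=-187 // r0:38,r1:14,r2:210,r3:Add3,r4:Add1
cycle 13: - // r0:38,r1:14,r2:210,r3:Add3,r4:Add1
cycle 14: CDB Add1=-24 // r0:38,r1:14,r2:210,r3:Add3,r4:-24
cycle 15: CDB Add3=420 // r0:38,r1:14,r2:210,r3:420,r4:-24

STATUS = VALUE -24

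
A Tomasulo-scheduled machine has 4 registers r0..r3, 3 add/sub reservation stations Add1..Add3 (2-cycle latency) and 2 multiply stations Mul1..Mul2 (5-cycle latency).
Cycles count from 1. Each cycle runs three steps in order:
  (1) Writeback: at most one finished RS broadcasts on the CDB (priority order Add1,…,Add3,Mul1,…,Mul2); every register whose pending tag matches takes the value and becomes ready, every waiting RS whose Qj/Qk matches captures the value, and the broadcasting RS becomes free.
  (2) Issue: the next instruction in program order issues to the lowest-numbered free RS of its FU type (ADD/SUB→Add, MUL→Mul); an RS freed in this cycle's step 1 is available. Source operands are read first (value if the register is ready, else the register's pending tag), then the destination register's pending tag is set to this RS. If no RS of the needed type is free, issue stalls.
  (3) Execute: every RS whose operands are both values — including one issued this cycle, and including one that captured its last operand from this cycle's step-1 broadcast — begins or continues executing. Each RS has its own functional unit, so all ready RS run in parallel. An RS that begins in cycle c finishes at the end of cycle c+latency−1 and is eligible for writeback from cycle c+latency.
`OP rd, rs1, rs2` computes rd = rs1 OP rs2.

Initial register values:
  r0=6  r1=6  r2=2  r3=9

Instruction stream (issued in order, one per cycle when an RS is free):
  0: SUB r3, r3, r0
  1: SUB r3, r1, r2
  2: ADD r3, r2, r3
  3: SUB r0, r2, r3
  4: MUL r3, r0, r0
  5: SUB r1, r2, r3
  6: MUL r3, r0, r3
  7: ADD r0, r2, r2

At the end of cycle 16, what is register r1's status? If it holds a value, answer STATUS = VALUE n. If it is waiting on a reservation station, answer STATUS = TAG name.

STATUS = VALUE -14

c1: issue SUB r3<-Add1 | r0:6,r1:6,r2:2,r3:Add1
c2: issue SUB r3<-Add2 | r0:6,r1:6,r2:2,r3:Add2
c3: CDB Add1=3; issue ADD r3<-Add1 | r0:6,r1:6,r2:2,r3:Add1
c4: CDB Add2=4; issue SUB r0<-Add2 | r0:Add2,r1:6,r2:2,r3:Add1
c5: issue MUL r3<-Mul1 | r0:Add2,r1:6,r2:2,r3:Mul1
c6: CDB Add1=6; issue SUB r1<-Add1 | r0:Add2,r1:Add1,r2:2,r3:Mul1
c7: issue MUL r3<-Mul2 | r0:Add2,r1:Add1,r2:2,r3:Mul2
c8: CDB Add2=-4; issue ADD r0<-Add2 | r0:Add2,r1:Add1,r2:2,r3:Mul2
c9: - | r0:Add2,r1:Add1,r2:2,r3:Mul2
c10: CDB Add2=4 | r0:4,r1:Add1,r2:2,r3:Mul2
c11: - | r0:4,r1:Add1,r2:2,r3:Mul2
c12: - | r0:4,r1:Add1,r2:2,r3:Mul2
c13: CDB Mul1=16 | r0:4,r1:Add1,r2:2,r3:Mul2
c14: - | r0:4,r1:Add1,r2:2,r3:Mul2
c15: CDB Add1=-14 | r0:4,r1:-14,r2:2,r3:Mul2
c16: - | r0:4,r1:-14,r2:2,r3:Mul2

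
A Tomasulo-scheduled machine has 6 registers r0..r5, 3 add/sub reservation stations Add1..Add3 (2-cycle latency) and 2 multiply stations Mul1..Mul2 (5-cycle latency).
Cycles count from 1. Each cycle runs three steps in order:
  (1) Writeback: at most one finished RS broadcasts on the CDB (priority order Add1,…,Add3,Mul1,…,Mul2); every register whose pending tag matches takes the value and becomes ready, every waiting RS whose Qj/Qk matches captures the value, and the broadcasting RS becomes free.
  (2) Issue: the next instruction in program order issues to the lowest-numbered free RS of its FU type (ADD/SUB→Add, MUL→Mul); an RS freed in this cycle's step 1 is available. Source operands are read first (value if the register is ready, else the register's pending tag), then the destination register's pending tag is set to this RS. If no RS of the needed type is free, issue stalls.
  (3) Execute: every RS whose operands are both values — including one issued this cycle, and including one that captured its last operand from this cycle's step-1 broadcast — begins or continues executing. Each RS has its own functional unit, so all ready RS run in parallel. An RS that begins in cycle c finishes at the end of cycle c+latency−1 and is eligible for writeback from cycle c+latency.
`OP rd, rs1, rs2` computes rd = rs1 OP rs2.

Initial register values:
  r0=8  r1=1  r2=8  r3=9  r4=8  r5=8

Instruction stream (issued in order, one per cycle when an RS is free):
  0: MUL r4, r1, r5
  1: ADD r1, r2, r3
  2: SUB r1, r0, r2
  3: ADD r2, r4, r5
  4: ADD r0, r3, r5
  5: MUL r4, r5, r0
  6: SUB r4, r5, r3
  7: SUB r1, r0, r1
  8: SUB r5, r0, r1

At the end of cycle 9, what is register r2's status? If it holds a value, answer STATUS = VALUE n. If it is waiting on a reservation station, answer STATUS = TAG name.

STATUS = VALUE 16

  c1: issue MUL r4<-Mul1  regs: r0:8,r1:1,r2:8,r3:9,r4:Mul1,r5:8
  c2: issue ADD r1<-Add1  regs: r0:8,r1:Add1,r2:8,r3:9,r4:Mul1,r5:8
  c3: issue SUB r1<-Add2  regs: r0:8,r1:Add2,r2:8,r3:9,r4:Mul1,r5:8
  c4: CDB Add1=17; issue ADD r2<-Add1  regs: r0:8,r1:Add2,r2:Add1,r3:9,r4:Mul1,r5:8
  c5: CDB Add2=0; issue ADD r0<-Add2  regs: r0:Add2,r1:0,r2:Add1,r3:9,r4:Mul1,r5:8
  c6: CDB Mul1=8; issue MUL r4<-Mul1  regs: r0:Add2,r1:0,r2:Add1,r3:9,r4:Mul1,r5:8
  c7: CDB Add2=17; issue SUB r4<-Add2  regs: r0:17,r1:0,r2:Add1,r3:9,r4:Add2,r5:8
  c8: CDB Add1=16; issue SUB r1<-Add1  regs: r0:17,r1:Add1,r2:16,r3:9,r4:Add2,r5:8
  c9: CDB Add2=-1; issue SUB r5<-Add2  regs: r0:17,r1:Add1,r2:16,r3:9,r4:-1,r5:Add2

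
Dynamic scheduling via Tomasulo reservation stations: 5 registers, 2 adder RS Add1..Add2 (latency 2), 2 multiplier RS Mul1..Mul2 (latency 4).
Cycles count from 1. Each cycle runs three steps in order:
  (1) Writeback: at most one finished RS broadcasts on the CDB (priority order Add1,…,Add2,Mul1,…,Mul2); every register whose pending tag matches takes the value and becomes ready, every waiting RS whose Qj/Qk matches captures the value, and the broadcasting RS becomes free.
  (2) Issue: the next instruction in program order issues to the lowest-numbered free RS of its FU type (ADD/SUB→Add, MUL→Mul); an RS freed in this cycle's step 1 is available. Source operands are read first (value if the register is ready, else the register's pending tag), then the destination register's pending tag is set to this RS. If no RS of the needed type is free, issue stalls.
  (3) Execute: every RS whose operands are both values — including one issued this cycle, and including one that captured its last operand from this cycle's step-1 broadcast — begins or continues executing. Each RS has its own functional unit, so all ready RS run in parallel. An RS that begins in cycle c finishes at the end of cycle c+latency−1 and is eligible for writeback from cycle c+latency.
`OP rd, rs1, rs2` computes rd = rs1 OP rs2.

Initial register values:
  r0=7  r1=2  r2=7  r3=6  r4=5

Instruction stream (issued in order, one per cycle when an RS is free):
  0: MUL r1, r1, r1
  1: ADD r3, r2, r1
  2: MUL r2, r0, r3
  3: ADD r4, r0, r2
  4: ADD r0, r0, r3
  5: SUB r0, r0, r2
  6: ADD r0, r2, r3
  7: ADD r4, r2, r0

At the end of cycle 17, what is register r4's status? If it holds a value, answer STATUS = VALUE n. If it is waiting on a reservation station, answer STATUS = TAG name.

c1: issue MUL r1<-Mul1 | r0:7,r1:Mul1,r2:7,r3:6,r4:5
c2: issue ADD r3<-Add1 | r0:7,r1:Mul1,r2:7,r3:Add1,r4:5
c3: issue MUL r2<-Mul2 | r0:7,r1:Mul1,r2:Mul2,r3:Add1,r4:5
c4: issue ADD r4<-Add2 | r0:7,r1:Mul1,r2:Mul2,r3:Add1,r4:Add2
c5: CDB Mul1=4; stall | r0:7,r1:4,r2:Mul2,r3:Add1,r4:Add2
c6: stall | r0:7,r1:4,r2:Mul2,r3:Add1,r4:Add2
c7: CDB Add1=11; issue ADD r0<-Add1 | r0:Add1,r1:4,r2:Mul2,r3:11,r4:Add2
c8: stall | r0:Add1,r1:4,r2:Mul2,r3:11,r4:Add2
c9: CDB Add1=18; issue SUB r0<-Add1 | r0:Add1,r1:4,r2:Mul2,r3:11,r4:Add2
c10: stall | r0:Add1,r1:4,r2:Mul2,r3:11,r4:Add2
c11: CDB Mul2=77; stall | r0:Add1,r1:4,r2:77,r3:11,r4:Add2
c12: stall | r0:Add1,r1:4,r2:77,r3:11,r4:Add2
c13: CDB Add1=-59; issue ADD r0<-Add1 | r0:Add1,r1:4,r2:77,r3:11,r4:Add2
c14: CDB Add2=84; issue ADD r4<-Add2 | r0:Add1,r1:4,r2:77,r3:11,r4:Add2
c15: CDB Add1=88 | r0:88,r1:4,r2:77,r3:11,r4:Add2
c16: - | r0:88,r1:4,r2:77,r3:11,r4:Add2
c17: CDB Add2=165 | r0:88,r1:4,r2:77,r3:11,r4:165

STATUS = VALUE 165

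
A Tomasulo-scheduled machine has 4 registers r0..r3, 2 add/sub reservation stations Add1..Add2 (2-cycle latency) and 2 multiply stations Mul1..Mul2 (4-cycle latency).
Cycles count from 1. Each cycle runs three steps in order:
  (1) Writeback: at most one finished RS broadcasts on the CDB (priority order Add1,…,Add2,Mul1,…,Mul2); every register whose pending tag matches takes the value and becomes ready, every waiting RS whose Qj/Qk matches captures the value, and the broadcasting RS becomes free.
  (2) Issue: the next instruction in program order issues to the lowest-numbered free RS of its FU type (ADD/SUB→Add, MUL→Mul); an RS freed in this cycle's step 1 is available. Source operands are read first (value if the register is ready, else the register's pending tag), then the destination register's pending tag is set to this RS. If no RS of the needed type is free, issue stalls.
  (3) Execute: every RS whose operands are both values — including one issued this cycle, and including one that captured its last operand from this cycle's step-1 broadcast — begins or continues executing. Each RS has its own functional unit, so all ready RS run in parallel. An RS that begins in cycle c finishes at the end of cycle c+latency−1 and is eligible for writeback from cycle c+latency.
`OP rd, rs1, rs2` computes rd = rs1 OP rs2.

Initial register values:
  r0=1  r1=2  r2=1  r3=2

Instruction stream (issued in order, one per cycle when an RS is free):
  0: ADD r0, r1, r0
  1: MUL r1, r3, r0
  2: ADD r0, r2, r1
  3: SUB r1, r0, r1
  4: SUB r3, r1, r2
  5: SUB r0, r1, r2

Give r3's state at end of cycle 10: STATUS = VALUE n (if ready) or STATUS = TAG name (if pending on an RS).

STATUS = TAG Add1

  c1: issue ADD r0<-Add1  regs: r0:Add1,r1:2,r2:1,r3:2
  c2: issue MUL r1<-Mul1  regs: r0:Add1,r1:Mul1,r2:1,r3:2
  c3: CDB Add1=3; issue ADD r0<-Add1  regs: r0:Add1,r1:Mul1,r2:1,r3:2
  c4: issue SUB r1<-Add2  regs: r0:Add1,r1:Add2,r2:1,r3:2
  c5: stall  regs: r0:Add1,r1:Add2,r2:1,r3:2
  c6: stall  regs: r0:Add1,r1:Add2,r2:1,r3:2
  c7: CDB Mul1=6; stall  regs: r0:Add1,r1:Add2,r2:1,r3:2
  c8: stall  regs: r0:Add1,r1:Add2,r2:1,r3:2
  c9: CDB Add1=7; issue SUB r3<-Add1  regs: r0:7,r1:Add2,r2:1,r3:Add1
  c10: stall  regs: r0:7,r1:Add2,r2:1,r3:Add1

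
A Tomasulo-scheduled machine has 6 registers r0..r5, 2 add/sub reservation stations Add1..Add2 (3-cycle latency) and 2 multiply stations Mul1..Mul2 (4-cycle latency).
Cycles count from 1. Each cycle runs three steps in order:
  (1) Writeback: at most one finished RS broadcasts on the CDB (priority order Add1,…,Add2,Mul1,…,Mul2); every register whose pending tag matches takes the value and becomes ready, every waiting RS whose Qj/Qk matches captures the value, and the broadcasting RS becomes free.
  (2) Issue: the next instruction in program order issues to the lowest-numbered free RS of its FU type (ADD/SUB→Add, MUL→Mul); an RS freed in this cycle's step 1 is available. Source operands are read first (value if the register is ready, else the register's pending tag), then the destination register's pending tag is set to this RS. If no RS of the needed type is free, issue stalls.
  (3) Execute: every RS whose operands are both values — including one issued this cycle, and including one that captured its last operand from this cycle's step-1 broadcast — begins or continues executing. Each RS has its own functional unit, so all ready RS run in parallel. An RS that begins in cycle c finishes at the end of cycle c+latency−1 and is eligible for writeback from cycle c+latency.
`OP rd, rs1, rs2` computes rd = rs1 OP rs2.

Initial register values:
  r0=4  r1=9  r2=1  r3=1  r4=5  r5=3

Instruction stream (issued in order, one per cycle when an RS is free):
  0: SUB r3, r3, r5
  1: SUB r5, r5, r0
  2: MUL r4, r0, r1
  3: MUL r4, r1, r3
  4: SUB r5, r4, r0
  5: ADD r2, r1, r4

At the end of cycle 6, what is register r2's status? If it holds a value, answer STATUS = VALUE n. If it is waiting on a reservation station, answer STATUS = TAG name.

c1: issue SUB r3<-Add1 | r0:4,r1:9,r2:1,r3:Add1,r4:5,r5:3
c2: issue SUB r5<-Add2 | r0:4,r1:9,r2:1,r3:Add1,r4:5,r5:Add2
c3: issue MUL r4<-Mul1 | r0:4,r1:9,r2:1,r3:Add1,r4:Mul1,r5:Add2
c4: CDB Add1=-2; issue MUL r4<-Mul2 | r0:4,r1:9,r2:1,r3:-2,r4:Mul2,r5:Add2
c5: CDB Add2=-1; issue SUB r5<-Add1 | r0:4,r1:9,r2:1,r3:-2,r4:Mul2,r5:Add1
c6: issue ADD r2<-Add2 | r0:4,r1:9,r2:Add2,r3:-2,r4:Mul2,r5:Add1

STATUS = TAG Add2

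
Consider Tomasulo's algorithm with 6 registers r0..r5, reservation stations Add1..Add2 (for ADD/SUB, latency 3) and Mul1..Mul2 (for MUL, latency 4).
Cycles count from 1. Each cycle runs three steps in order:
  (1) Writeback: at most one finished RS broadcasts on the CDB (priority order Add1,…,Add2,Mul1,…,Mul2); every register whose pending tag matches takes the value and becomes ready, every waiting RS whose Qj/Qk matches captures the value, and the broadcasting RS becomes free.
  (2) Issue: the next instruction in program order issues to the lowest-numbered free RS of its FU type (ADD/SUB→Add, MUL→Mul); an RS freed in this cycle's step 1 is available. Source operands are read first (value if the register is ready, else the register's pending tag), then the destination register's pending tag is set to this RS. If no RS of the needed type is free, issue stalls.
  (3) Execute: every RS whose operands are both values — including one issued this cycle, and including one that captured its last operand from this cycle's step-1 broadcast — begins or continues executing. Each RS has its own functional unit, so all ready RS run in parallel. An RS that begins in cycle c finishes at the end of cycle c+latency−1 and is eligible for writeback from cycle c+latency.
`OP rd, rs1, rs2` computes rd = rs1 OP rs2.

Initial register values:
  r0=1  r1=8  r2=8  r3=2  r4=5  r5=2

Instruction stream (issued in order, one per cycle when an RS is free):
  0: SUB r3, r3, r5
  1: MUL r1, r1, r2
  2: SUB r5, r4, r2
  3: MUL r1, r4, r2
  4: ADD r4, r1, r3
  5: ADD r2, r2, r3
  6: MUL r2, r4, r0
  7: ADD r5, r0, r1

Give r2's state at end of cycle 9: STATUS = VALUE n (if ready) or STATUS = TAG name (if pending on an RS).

STATUS = TAG Mul1

  c1: issue SUB r3<-Add1  regs: r0:1,r1:8,r2:8,r3:Add1,r4:5,r5:2
  c2: issue MUL r1<-Mul1  regs: r0:1,r1:Mul1,r2:8,r3:Add1,r4:5,r5:2
  c3: issue SUB r5<-Add2  regs: r0:1,r1:Mul1,r2:8,r3:Add1,r4:5,r5:Add2
  c4: CDB Add1=0; issue MUL r1<-Mul2  regs: r0:1,r1:Mul2,r2:8,r3:0,r4:5,r5:Add2
  c5: issue ADD r4<-Add1  regs: r0:1,r1:Mul2,r2:8,r3:0,r4:Add1,r5:Add2
  c6: CDB Add2=-3; issue ADD r2<-Add2  regs: r0:1,r1:Mul2,r2:Add2,r3:0,r4:Add1,r5:-3
  c7: CDB Mul1=64; issue MUL r2<-Mul1  regs: r0:1,r1:Mul2,r2:Mul1,r3:0,r4:Add1,r5:-3
  c8: CDB Mul2=40; stall  regs: r0:1,r1:40,r2:Mul1,r3:0,r4:Add1,r5:-3
  c9: CDB Add2=8; issue ADD r5<-Add2  regs: r0:1,r1:40,r2:Mul1,r3:0,r4:Add1,r5:Add2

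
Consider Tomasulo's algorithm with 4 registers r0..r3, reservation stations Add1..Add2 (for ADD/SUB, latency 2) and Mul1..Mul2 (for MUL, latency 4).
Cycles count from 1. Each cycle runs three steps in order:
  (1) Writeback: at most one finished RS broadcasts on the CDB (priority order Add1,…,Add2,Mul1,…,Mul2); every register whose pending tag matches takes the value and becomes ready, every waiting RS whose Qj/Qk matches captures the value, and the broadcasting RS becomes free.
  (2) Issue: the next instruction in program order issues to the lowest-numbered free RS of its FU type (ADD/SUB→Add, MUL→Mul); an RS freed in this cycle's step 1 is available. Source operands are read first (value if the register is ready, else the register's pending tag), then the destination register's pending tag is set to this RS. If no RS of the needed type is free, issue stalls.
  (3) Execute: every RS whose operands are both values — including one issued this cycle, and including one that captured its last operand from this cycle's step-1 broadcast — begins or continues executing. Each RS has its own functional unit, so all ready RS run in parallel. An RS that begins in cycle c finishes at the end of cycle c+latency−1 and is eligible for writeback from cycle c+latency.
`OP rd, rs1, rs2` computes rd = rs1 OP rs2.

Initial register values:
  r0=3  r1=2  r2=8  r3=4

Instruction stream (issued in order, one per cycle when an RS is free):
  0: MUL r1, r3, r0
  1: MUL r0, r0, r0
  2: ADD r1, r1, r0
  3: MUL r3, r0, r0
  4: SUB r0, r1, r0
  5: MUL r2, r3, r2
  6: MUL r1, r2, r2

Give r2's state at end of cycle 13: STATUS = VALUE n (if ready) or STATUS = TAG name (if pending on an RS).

cycle 1: issue MUL r1<-Mul1 // r0:3,r1:Mul1,r2:8,r3:4
cycle 2: issue MUL r0<-Mul2 // r0:Mul2,r1:Mul1,r2:8,r3:4
cycle 3: issue ADD r1<-Add1 // r0:Mul2,r1:Add1,r2:8,r3:4
cycle 4: stall // r0:Mul2,r1:Add1,r2:8,r3:4
cycle 5: CDB Mul1=12; issue MUL r3<-Mul1 // r0:Mul2,r1:Add1,r2:8,r3:Mul1
cycle 6: CDB Mul2=9; issue SUB r0<-Add2 // r0:Add2,r1:Add1,r2:8,r3:Mul1
cycle 7: issue MUL r2<-Mul2 // r0:Add2,r1:Add1,r2:Mul2,r3:Mul1
cycle 8: CDB Add1=21; stall // r0:Add2,r1:21,r2:Mul2,r3:Mul1
cycle 9: stall // r0:Add2,r1:21,r2:Mul2,r3:Mul1
cycle 10: CDB Add2=12; stall // r0:12,r1:21,r2:Mul2,r3:Mul1
cycle 11: CDB Mul1=81; issue MUL r1<-Mul1 // r0:12,r1:Mul1,r2:Mul2,r3:81
cycle 12: - // r0:12,r1:Mul1,r2:Mul2,r3:81
cycle 13: - // r0:12,r1:Mul1,r2:Mul2,r3:81

STATUS = TAG Mul2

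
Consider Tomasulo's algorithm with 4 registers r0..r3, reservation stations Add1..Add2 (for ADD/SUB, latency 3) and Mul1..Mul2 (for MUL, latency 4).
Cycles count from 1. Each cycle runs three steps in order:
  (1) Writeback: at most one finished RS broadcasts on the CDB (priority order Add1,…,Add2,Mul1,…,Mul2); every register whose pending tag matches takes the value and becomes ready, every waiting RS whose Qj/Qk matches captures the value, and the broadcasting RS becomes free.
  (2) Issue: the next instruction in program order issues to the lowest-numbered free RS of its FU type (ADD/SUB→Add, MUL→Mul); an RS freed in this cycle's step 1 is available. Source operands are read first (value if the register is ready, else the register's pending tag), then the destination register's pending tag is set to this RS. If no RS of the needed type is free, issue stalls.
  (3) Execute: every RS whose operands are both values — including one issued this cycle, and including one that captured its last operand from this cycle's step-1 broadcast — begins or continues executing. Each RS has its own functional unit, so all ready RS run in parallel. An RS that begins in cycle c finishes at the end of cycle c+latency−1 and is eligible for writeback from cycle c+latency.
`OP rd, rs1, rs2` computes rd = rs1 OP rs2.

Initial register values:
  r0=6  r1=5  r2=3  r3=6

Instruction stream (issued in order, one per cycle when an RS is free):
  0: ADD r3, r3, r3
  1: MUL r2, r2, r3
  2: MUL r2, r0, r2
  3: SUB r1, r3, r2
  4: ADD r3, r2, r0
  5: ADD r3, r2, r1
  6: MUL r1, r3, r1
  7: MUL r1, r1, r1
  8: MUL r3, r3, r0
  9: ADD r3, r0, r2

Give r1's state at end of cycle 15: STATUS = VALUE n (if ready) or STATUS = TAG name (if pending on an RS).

  c1: issue ADD r3<-Add1  regs: r0:6,r1:5,r2:3,r3:Add1
  c2: issue MUL r2<-Mul1  regs: r0:6,r1:5,r2:Mul1,r3:Add1
  c3: issue MUL r2<-Mul2  regs: r0:6,r1:5,r2:Mul2,r3:Add1
  c4: CDB Add1=12; issue SUB r1<-Add1  regs: r0:6,r1:Add1,r2:Mul2,r3:12
  c5: issue ADD r3<-Add2  regs: r0:6,r1:Add1,r2:Mul2,r3:Add2
  c6: stall  regs: r0:6,r1:Add1,r2:Mul2,r3:Add2
  c7: stall  regs: r0:6,r1:Add1,r2:Mul2,r3:Add2
  c8: CDB Mul1=36; stall  regs: r0:6,r1:Add1,r2:Mul2,r3:Add2
  c9: stall  regs: r0:6,r1:Add1,r2:Mul2,r3:Add2
  c10: stall  regs: r0:6,r1:Add1,r2:Mul2,r3:Add2
  c11: stall  regs: r0:6,r1:Add1,r2:Mul2,r3:Add2
  c12: CDB Mul2=216; stall  regs: r0:6,r1:Add1,r2:216,r3:Add2
  c13: stall  regs: r0:6,r1:Add1,r2:216,r3:Add2
  c14: stall  regs: r0:6,r1:Add1,r2:216,r3:Add2
  c15: CDB Add1=-204; issue ADD r3<-Add1  regs: r0:6,r1:-204,r2:216,r3:Add1

STATUS = VALUE -204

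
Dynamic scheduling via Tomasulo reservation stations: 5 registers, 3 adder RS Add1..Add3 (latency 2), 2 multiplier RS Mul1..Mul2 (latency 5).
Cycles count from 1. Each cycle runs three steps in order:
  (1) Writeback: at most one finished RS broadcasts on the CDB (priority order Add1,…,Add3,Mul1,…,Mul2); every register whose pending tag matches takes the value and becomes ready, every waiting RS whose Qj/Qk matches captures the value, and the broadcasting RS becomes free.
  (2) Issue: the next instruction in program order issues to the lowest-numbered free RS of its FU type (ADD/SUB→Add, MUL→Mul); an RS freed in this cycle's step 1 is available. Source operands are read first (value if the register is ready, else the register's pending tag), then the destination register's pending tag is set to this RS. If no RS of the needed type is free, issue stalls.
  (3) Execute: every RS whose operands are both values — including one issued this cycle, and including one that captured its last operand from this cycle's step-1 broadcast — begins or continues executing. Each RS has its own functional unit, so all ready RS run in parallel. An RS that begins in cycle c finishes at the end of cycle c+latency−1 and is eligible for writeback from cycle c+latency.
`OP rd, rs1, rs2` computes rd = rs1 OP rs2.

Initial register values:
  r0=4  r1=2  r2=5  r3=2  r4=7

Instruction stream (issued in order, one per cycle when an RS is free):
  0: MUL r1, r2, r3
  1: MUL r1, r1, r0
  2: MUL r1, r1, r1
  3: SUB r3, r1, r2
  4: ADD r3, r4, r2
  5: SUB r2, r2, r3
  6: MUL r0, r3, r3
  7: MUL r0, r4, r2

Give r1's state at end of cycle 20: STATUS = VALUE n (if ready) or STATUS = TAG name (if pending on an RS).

c1: issue MUL r1<-Mul1 | r0:4,r1:Mul1,r2:5,r3:2,r4:7
c2: issue MUL r1<-Mul2 | r0:4,r1:Mul2,r2:5,r3:2,r4:7
c3: stall | r0:4,r1:Mul2,r2:5,r3:2,r4:7
c4: stall | r0:4,r1:Mul2,r2:5,r3:2,r4:7
c5: stall | r0:4,r1:Mul2,r2:5,r3:2,r4:7
c6: CDB Mul1=10; issue MUL r1<-Mul1 | r0:4,r1:Mul1,r2:5,r3:2,r4:7
c7: issue SUB r3<-Add1 | r0:4,r1:Mul1,r2:5,r3:Add1,r4:7
c8: issue ADD r3<-Add2 | r0:4,r1:Mul1,r2:5,r3:Add2,r4:7
c9: issue SUB r2<-Add3 | r0:4,r1:Mul1,r2:Add3,r3:Add2,r4:7
c10: CDB Add2=12; stall | r0:4,r1:Mul1,r2:Add3,r3:12,r4:7
c11: CDB Mul2=40; issue MUL r0<-Mul2 | r0:Mul2,r1:Mul1,r2:Add3,r3:12,r4:7
c12: CDB Add3=-7; stall | r0:Mul2,r1:Mul1,r2:-7,r3:12,r4:7
c13: stall | r0:Mul2,r1:Mul1,r2:-7,r3:12,r4:7
c14: stall | r0:Mul2,r1:Mul1,r2:-7,r3:12,r4:7
c15: stall | r0:Mul2,r1:Mul1,r2:-7,r3:12,r4:7
c16: CDB Mul1=1600; issue MUL r0<-Mul1 | r0:Mul1,r1:1600,r2:-7,r3:12,r4:7
c17: CDB Mul2=144 | r0:Mul1,r1:1600,r2:-7,r3:12,r4:7
c18: CDB Add1=1595 | r0:Mul1,r1:1600,r2:-7,r3:12,r4:7
c19: - | r0:Mul1,r1:1600,r2:-7,r3:12,r4:7
c20: - | r0:Mul1,r1:1600,r2:-7,r3:12,r4:7

STATUS = VALUE 1600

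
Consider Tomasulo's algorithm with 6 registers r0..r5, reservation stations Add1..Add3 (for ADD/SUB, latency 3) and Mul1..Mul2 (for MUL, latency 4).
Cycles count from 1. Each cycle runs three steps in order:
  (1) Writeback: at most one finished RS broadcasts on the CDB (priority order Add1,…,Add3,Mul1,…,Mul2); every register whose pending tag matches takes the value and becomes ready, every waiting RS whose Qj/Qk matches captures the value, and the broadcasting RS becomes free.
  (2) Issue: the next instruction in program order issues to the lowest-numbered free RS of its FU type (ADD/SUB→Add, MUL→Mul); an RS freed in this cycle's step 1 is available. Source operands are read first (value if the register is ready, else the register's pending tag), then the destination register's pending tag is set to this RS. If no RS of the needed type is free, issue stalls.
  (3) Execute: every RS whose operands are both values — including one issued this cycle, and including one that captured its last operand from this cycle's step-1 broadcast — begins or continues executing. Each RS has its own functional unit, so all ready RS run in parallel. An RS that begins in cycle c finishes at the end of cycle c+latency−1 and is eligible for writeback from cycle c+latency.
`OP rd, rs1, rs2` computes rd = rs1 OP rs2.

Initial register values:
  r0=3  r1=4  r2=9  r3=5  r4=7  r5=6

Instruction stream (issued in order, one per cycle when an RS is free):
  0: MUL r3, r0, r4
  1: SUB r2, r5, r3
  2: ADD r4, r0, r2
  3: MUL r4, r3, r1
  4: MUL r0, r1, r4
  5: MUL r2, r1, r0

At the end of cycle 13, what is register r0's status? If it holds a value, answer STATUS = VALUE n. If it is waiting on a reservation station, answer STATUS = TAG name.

c1: issue MUL r3<-Mul1 | r0:3,r1:4,r2:9,r3:Mul1,r4:7,r5:6
c2: issue SUB r2<-Add1 | r0:3,r1:4,r2:Add1,r3:Mul1,r4:7,r5:6
c3: issue ADD r4<-Add2 | r0:3,r1:4,r2:Add1,r3:Mul1,r4:Add2,r5:6
c4: issue MUL r4<-Mul2 | r0:3,r1:4,r2:Add1,r3:Mul1,r4:Mul2,r5:6
c5: CDB Mul1=21; issue MUL r0<-Mul1 | r0:Mul1,r1:4,r2:Add1,r3:21,r4:Mul2,r5:6
c6: stall | r0:Mul1,r1:4,r2:Add1,r3:21,r4:Mul2,r5:6
c7: stall | r0:Mul1,r1:4,r2:Add1,r3:21,r4:Mul2,r5:6
c8: CDB Add1=-15; stall | r0:Mul1,r1:4,r2:-15,r3:21,r4:Mul2,r5:6
c9: CDB Mul2=84; issue MUL r2<-Mul2 | r0:Mul1,r1:4,r2:Mul2,r3:21,r4:84,r5:6
c10: - | r0:Mul1,r1:4,r2:Mul2,r3:21,r4:84,r5:6
c11: CDB Add2=-12 | r0:Mul1,r1:4,r2:Mul2,r3:21,r4:84,r5:6
c12: - | r0:Mul1,r1:4,r2:Mul2,r3:21,r4:84,r5:6
c13: CDB Mul1=336 | r0:336,r1:4,r2:Mul2,r3:21,r4:84,r5:6

STATUS = VALUE 336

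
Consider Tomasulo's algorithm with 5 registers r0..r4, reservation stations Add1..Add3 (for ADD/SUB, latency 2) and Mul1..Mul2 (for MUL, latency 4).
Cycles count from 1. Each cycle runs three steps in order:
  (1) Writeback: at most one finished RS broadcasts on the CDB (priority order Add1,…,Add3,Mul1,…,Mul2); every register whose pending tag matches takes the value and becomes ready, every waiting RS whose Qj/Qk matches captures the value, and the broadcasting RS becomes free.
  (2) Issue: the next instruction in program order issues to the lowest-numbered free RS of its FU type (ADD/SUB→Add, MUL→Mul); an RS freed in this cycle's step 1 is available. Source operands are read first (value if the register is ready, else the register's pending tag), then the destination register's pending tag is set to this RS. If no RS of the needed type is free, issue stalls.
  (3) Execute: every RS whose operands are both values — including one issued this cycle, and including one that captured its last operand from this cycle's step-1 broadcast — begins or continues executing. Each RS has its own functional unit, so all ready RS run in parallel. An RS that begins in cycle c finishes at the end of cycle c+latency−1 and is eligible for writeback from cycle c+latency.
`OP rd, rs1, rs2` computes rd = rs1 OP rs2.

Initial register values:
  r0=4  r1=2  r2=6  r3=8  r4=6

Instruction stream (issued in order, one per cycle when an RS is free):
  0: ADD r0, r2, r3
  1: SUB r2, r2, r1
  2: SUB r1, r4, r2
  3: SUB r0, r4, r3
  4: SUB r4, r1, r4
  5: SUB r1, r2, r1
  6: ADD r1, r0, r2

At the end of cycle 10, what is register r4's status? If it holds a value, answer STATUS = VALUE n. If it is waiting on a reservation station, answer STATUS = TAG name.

STATUS = VALUE -4

c1: issue ADD r0<-Add1 | r0:Add1,r1:2,r2:6,r3:8,r4:6
c2: issue SUB r2<-Add2 | r0:Add1,r1:2,r2:Add2,r3:8,r4:6
c3: CDB Add1=14; issue SUB r1<-Add1 | r0:14,r1:Add1,r2:Add2,r3:8,r4:6
c4: CDB Add2=4; issue SUB r0<-Add2 | r0:Add2,r1:Add1,r2:4,r3:8,r4:6
c5: issue SUB r4<-Add3 | r0:Add2,r1:Add1,r2:4,r3:8,r4:Add3
c6: CDB Add1=2; issue SUB r1<-Add1 | r0:Add2,r1:Add1,r2:4,r3:8,r4:Add3
c7: CDB Add2=-2; issue ADD r1<-Add2 | r0:-2,r1:Add2,r2:4,r3:8,r4:Add3
c8: CDB Add1=2 | r0:-2,r1:Add2,r2:4,r3:8,r4:Add3
c9: CDB Add2=2 | r0:-2,r1:2,r2:4,r3:8,r4:Add3
c10: CDB Add3=-4 | r0:-2,r1:2,r2:4,r3:8,r4:-4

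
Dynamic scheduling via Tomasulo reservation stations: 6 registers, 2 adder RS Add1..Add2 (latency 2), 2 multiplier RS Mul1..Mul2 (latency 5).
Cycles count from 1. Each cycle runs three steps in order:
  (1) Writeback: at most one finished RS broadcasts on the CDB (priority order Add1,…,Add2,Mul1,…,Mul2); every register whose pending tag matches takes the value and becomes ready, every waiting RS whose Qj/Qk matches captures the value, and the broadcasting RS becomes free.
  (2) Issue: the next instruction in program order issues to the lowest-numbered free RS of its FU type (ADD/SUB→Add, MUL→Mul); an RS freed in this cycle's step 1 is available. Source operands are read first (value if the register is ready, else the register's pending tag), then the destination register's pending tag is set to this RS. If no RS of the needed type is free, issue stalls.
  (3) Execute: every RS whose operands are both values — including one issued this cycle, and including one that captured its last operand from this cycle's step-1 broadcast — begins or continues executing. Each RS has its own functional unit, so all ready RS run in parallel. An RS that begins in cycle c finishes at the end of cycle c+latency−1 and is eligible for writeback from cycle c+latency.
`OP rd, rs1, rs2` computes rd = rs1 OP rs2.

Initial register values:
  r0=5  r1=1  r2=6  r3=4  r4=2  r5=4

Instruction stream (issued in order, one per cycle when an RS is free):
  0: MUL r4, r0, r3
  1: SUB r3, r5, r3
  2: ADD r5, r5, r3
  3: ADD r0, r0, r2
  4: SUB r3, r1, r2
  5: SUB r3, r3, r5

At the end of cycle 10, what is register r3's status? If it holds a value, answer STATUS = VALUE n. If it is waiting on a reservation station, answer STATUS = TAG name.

cycle 1: issue MUL r4<-Mul1 // r0:5,r1:1,r2:6,r3:4,r4:Mul1,r5:4
cycle 2: issue SUB r3<-Add1 // r0:5,r1:1,r2:6,r3:Add1,r4:Mul1,r5:4
cycle 3: issue ADD r5<-Add2 // r0:5,r1:1,r2:6,r3:Add1,r4:Mul1,r5:Add2
cycle 4: CDB Add1=0; issue ADD r0<-Add1 // r0:Add1,r1:1,r2:6,r3:0,r4:Mul1,r5:Add2
cycle 5: stall // r0:Add1,r1:1,r2:6,r3:0,r4:Mul1,r5:Add2
cycle 6: CDB Add1=11; issue SUB r3<-Add1 // r0:11,r1:1,r2:6,r3:Add1,r4:Mul1,r5:Add2
cycle 7: CDB Add2=4; issue SUB r3<-Add2 // r0:11,r1:1,r2:6,r3:Add2,r4:Mul1,r5:4
cycle 8: CDB Add1=-5 // r0:11,r1:1,r2:6,r3:Add2,r4:Mul1,r5:4
cycle 9: CDB Mul1=20 // r0:11,r1:1,r2:6,r3:Add2,r4:20,r5:4
cycle 10: CDB Add2=-9 // r0:11,r1:1,r2:6,r3:-9,r4:20,r5:4

STATUS = VALUE -9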